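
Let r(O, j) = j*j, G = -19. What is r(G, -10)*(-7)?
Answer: -700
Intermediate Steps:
r(O, j) = j**2
r(G, -10)*(-7) = (-10)**2*(-7) = 100*(-7) = -700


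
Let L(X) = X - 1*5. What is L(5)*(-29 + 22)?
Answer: 0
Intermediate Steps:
L(X) = -5 + X (L(X) = X - 5 = -5 + X)
L(5)*(-29 + 22) = (-5 + 5)*(-29 + 22) = 0*(-7) = 0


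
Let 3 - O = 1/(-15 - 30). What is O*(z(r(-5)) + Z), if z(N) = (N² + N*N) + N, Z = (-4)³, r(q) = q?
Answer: -2584/45 ≈ -57.422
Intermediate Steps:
Z = -64
O = 136/45 (O = 3 - 1/(-15 - 30) = 3 - 1/(-45) = 3 - 1*(-1/45) = 3 + 1/45 = 136/45 ≈ 3.0222)
z(N) = N + 2*N² (z(N) = (N² + N²) + N = 2*N² + N = N + 2*N²)
O*(z(r(-5)) + Z) = 136*(-5*(1 + 2*(-5)) - 64)/45 = 136*(-5*(1 - 10) - 64)/45 = 136*(-5*(-9) - 64)/45 = 136*(45 - 64)/45 = (136/45)*(-19) = -2584/45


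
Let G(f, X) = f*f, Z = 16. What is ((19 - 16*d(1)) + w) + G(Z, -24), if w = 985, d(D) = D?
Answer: 1244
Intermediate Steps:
G(f, X) = f**2
((19 - 16*d(1)) + w) + G(Z, -24) = ((19 - 16*1) + 985) + 16**2 = ((19 - 16) + 985) + 256 = (3 + 985) + 256 = 988 + 256 = 1244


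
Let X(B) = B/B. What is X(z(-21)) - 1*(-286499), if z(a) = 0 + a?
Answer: 286500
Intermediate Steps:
z(a) = a
X(B) = 1
X(z(-21)) - 1*(-286499) = 1 - 1*(-286499) = 1 + 286499 = 286500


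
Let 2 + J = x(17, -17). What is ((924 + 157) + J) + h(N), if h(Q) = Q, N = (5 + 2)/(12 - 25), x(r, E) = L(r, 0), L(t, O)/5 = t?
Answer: 15125/13 ≈ 1163.5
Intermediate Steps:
L(t, O) = 5*t
x(r, E) = 5*r
N = -7/13 (N = 7/(-13) = 7*(-1/13) = -7/13 ≈ -0.53846)
J = 83 (J = -2 + 5*17 = -2 + 85 = 83)
((924 + 157) + J) + h(N) = ((924 + 157) + 83) - 7/13 = (1081 + 83) - 7/13 = 1164 - 7/13 = 15125/13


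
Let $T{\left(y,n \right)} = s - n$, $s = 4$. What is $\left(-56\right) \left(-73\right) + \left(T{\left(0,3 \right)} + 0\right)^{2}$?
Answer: $4089$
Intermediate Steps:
$T{\left(y,n \right)} = 4 - n$
$\left(-56\right) \left(-73\right) + \left(T{\left(0,3 \right)} + 0\right)^{2} = \left(-56\right) \left(-73\right) + \left(\left(4 - 3\right) + 0\right)^{2} = 4088 + \left(\left(4 - 3\right) + 0\right)^{2} = 4088 + \left(1 + 0\right)^{2} = 4088 + 1^{2} = 4088 + 1 = 4089$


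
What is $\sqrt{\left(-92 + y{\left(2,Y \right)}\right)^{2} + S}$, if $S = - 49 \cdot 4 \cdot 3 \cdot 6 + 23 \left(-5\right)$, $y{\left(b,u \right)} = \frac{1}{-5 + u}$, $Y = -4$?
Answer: $\frac{\sqrt{392158}}{9} \approx 69.581$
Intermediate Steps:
$S = -3643$ ($S = - 49 \cdot 12 \cdot 6 - 115 = \left(-49\right) 72 - 115 = -3528 - 115 = -3643$)
$\sqrt{\left(-92 + y{\left(2,Y \right)}\right)^{2} + S} = \sqrt{\left(-92 + \frac{1}{-5 - 4}\right)^{2} - 3643} = \sqrt{\left(-92 + \frac{1}{-9}\right)^{2} - 3643} = \sqrt{\left(-92 - \frac{1}{9}\right)^{2} - 3643} = \sqrt{\left(- \frac{829}{9}\right)^{2} - 3643} = \sqrt{\frac{687241}{81} - 3643} = \sqrt{\frac{392158}{81}} = \frac{\sqrt{392158}}{9}$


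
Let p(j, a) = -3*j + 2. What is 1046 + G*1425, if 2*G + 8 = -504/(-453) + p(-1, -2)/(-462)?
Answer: -179939257/46508 ≈ -3869.0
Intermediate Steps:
p(j, a) = 2 - 3*j
G = -481235/139524 (G = -4 + (-504/(-453) + (2 - 3*(-1))/(-462))/2 = -4 + (-504*(-1/453) + (2 + 3)*(-1/462))/2 = -4 + (168/151 + 5*(-1/462))/2 = -4 + (168/151 - 5/462)/2 = -4 + (½)*(76861/69762) = -4 + 76861/139524 = -481235/139524 ≈ -3.4491)
1046 + G*1425 = 1046 - 481235/139524*1425 = 1046 - 228586625/46508 = -179939257/46508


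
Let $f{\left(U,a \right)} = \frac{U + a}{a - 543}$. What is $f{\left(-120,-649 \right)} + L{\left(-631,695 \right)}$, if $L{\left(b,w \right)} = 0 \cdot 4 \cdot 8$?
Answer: $\frac{769}{1192} \approx 0.64513$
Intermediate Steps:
$f{\left(U,a \right)} = \frac{U + a}{-543 + a}$
$L{\left(b,w \right)} = 0$ ($L{\left(b,w \right)} = 0 \cdot 8 = 0$)
$f{\left(-120,-649 \right)} + L{\left(-631,695 \right)} = \frac{-120 - 649}{-543 - 649} + 0 = \frac{1}{-1192} \left(-769\right) + 0 = \left(- \frac{1}{1192}\right) \left(-769\right) + 0 = \frac{769}{1192} + 0 = \frac{769}{1192}$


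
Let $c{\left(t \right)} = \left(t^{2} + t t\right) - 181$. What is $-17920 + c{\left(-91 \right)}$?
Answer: $-1539$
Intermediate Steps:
$c{\left(t \right)} = -181 + 2 t^{2}$ ($c{\left(t \right)} = \left(t^{2} + t^{2}\right) - 181 = 2 t^{2} - 181 = -181 + 2 t^{2}$)
$-17920 + c{\left(-91 \right)} = -17920 - \left(181 - 2 \left(-91\right)^{2}\right) = -17920 + \left(-181 + 2 \cdot 8281\right) = -17920 + \left(-181 + 16562\right) = -17920 + 16381 = -1539$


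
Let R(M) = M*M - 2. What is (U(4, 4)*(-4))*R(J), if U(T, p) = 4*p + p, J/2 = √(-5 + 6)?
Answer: -160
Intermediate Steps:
J = 2 (J = 2*√(-5 + 6) = 2*√1 = 2*1 = 2)
R(M) = -2 + M² (R(M) = M² - 2 = -2 + M²)
U(T, p) = 5*p
(U(4, 4)*(-4))*R(J) = ((5*4)*(-4))*(-2 + 2²) = (20*(-4))*(-2 + 4) = -80*2 = -160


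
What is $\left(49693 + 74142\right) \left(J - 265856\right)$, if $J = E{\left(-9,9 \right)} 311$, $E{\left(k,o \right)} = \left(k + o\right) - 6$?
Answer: $-33153353870$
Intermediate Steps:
$E{\left(k,o \right)} = -6 + k + o$
$J = -1866$ ($J = \left(-6 - 9 + 9\right) 311 = \left(-6\right) 311 = -1866$)
$\left(49693 + 74142\right) \left(J - 265856\right) = \left(49693 + 74142\right) \left(-1866 - 265856\right) = 123835 \left(-267722\right) = -33153353870$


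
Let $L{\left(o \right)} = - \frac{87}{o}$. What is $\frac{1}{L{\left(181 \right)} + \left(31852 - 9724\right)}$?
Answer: $\frac{181}{4005081} \approx 4.5193 \cdot 10^{-5}$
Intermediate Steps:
$\frac{1}{L{\left(181 \right)} + \left(31852 - 9724\right)} = \frac{1}{- \frac{87}{181} + \left(31852 - 9724\right)} = \frac{1}{\left(-87\right) \frac{1}{181} + \left(31852 - 9724\right)} = \frac{1}{- \frac{87}{181} + 22128} = \frac{1}{\frac{4005081}{181}} = \frac{181}{4005081}$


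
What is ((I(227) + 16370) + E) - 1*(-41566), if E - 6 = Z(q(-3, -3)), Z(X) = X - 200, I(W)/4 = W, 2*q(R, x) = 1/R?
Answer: 351899/6 ≈ 58650.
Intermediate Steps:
q(R, x) = 1/(2*R)
I(W) = 4*W
Z(X) = -200 + X
E = -1165/6 (E = 6 + (-200 + (½)/(-3)) = 6 + (-200 + (½)*(-⅓)) = 6 + (-200 - ⅙) = 6 - 1201/6 = -1165/6 ≈ -194.17)
((I(227) + 16370) + E) - 1*(-41566) = ((4*227 + 16370) - 1165/6) - 1*(-41566) = ((908 + 16370) - 1165/6) + 41566 = (17278 - 1165/6) + 41566 = 102503/6 + 41566 = 351899/6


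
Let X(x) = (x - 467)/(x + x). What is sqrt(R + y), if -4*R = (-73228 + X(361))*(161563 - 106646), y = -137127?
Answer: sqrt(1451552708649)/38 ≈ 31705.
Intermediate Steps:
X(x) = (-467 + x)/(2*x) (X(x) = (-467 + x)/((2*x)) = (-467 + x)*(1/(2*x)) = (-467 + x)/(2*x))
R = 1451750720037/1444 (R = -(-73228 + (1/2)*(-467 + 361)/361)*(161563 - 106646)/4 = -(-73228 + (1/2)*(1/361)*(-106))*54917/4 = -(-73228 - 53/361)*54917/4 = -(-26435361)*54917/1444 = -1/4*(-1451750720037/361) = 1451750720037/1444 ≈ 1.0054e+9)
sqrt(R + y) = sqrt(1451750720037/1444 - 137127) = sqrt(1451552708649/1444) = sqrt(1451552708649)/38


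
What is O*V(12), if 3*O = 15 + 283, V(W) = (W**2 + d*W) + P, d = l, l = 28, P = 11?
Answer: 146318/3 ≈ 48773.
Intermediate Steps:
d = 28
V(W) = 11 + W**2 + 28*W (V(W) = (W**2 + 28*W) + 11 = 11 + W**2 + 28*W)
O = 298/3 (O = (15 + 283)/3 = (1/3)*298 = 298/3 ≈ 99.333)
O*V(12) = 298*(11 + 12**2 + 28*12)/3 = 298*(11 + 144 + 336)/3 = (298/3)*491 = 146318/3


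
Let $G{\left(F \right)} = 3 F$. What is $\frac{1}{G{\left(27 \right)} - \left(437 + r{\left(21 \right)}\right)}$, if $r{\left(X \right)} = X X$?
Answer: $- \frac{1}{797} \approx -0.0012547$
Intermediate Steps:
$r{\left(X \right)} = X^{2}$
$\frac{1}{G{\left(27 \right)} - \left(437 + r{\left(21 \right)}\right)} = \frac{1}{3 \cdot 27 - 878} = \frac{1}{81 - 878} = \frac{1}{-797} = - \frac{1}{797}$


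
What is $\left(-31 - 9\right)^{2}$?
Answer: $1600$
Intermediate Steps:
$\left(-31 - 9\right)^{2} = \left(-40\right)^{2} = 1600$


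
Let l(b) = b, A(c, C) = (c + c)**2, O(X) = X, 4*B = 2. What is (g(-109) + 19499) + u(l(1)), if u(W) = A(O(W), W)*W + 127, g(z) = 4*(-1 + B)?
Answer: 19628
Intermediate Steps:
B = 1/2 (B = (1/4)*2 = 1/2 ≈ 0.50000)
A(c, C) = 4*c**2 (A(c, C) = (2*c)**2 = 4*c**2)
g(z) = -2 (g(z) = 4*(-1 + 1/2) = 4*(-1/2) = -2)
u(W) = 127 + 4*W**3 (u(W) = (4*W**2)*W + 127 = 4*W**3 + 127 = 127 + 4*W**3)
(g(-109) + 19499) + u(l(1)) = (-2 + 19499) + (127 + 4*1**3) = 19497 + (127 + 4*1) = 19497 + (127 + 4) = 19497 + 131 = 19628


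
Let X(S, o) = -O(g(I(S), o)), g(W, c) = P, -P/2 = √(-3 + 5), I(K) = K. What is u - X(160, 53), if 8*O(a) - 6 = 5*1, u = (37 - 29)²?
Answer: 523/8 ≈ 65.375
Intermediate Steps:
u = 64 (u = 8² = 64)
P = -2*√2 (P = -2*√(-3 + 5) = -2*√2 ≈ -2.8284)
g(W, c) = -2*√2
O(a) = 11/8 (O(a) = ¾ + (5*1)/8 = ¾ + (⅛)*5 = ¾ + 5/8 = 11/8)
X(S, o) = -11/8 (X(S, o) = -1*11/8 = -11/8)
u - X(160, 53) = 64 - 1*(-11/8) = 64 + 11/8 = 523/8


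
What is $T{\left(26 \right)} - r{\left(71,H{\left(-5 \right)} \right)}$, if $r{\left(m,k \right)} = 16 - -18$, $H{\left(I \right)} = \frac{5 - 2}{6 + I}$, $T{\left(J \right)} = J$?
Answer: $-8$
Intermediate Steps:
$H{\left(I \right)} = \frac{3}{6 + I}$
$r{\left(m,k \right)} = 34$ ($r{\left(m,k \right)} = 16 + 18 = 34$)
$T{\left(26 \right)} - r{\left(71,H{\left(-5 \right)} \right)} = 26 - 34 = -8$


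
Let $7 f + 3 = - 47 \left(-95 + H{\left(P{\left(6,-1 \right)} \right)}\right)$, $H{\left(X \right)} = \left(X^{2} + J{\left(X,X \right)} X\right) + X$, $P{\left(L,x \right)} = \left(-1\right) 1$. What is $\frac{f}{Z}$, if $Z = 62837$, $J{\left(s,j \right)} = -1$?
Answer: $\frac{4415}{439859} \approx 0.010037$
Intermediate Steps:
$P{\left(L,x \right)} = -1$
$H{\left(X \right)} = X^{2}$ ($H{\left(X \right)} = \left(X^{2} - X\right) + X = X^{2}$)
$f = \frac{4415}{7}$ ($f = - \frac{3}{7} + \frac{\left(-47\right) \left(-95 + \left(-1\right)^{2}\right)}{7} = - \frac{3}{7} + \frac{\left(-47\right) \left(-95 + 1\right)}{7} = - \frac{3}{7} + \frac{\left(-47\right) \left(-94\right)}{7} = - \frac{3}{7} + \frac{1}{7} \cdot 4418 = - \frac{3}{7} + \frac{4418}{7} = \frac{4415}{7} \approx 630.71$)
$\frac{f}{Z} = \frac{4415}{7 \cdot 62837} = \frac{4415}{7} \cdot \frac{1}{62837} = \frac{4415}{439859}$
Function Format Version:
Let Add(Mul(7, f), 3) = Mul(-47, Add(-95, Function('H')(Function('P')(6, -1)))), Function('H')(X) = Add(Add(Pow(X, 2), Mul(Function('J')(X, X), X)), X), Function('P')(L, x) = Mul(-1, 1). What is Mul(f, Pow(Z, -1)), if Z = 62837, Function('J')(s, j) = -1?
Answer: Rational(4415, 439859) ≈ 0.010037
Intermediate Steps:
Function('P')(L, x) = -1
Function('H')(X) = Pow(X, 2) (Function('H')(X) = Add(Add(Pow(X, 2), Mul(-1, X)), X) = Pow(X, 2))
f = Rational(4415, 7) (f = Add(Rational(-3, 7), Mul(Rational(1, 7), Mul(-47, Add(-95, Pow(-1, 2))))) = Add(Rational(-3, 7), Mul(Rational(1, 7), Mul(-47, Add(-95, 1)))) = Add(Rational(-3, 7), Mul(Rational(1, 7), Mul(-47, -94))) = Add(Rational(-3, 7), Mul(Rational(1, 7), 4418)) = Add(Rational(-3, 7), Rational(4418, 7)) = Rational(4415, 7) ≈ 630.71)
Mul(f, Pow(Z, -1)) = Mul(Rational(4415, 7), Pow(62837, -1)) = Mul(Rational(4415, 7), Rational(1, 62837)) = Rational(4415, 439859)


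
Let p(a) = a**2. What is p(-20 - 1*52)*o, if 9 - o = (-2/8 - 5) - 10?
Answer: 125712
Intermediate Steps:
o = 97/4 (o = 9 - ((-2/8 - 5) - 10) = 9 - ((-2*1/8 - 5) - 10) = 9 - ((-1/4 - 5) - 10) = 9 - (-21/4 - 10) = 9 - 1*(-61/4) = 9 + 61/4 = 97/4 ≈ 24.250)
p(-20 - 1*52)*o = (-20 - 1*52)**2*(97/4) = (-20 - 52)**2*(97/4) = (-72)**2*(97/4) = 5184*(97/4) = 125712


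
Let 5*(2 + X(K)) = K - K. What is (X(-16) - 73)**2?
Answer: 5625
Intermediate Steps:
X(K) = -2 (X(K) = -2 + (K - K)/5 = -2 + (1/5)*0 = -2 + 0 = -2)
(X(-16) - 73)**2 = (-2 - 73)**2 = (-75)**2 = 5625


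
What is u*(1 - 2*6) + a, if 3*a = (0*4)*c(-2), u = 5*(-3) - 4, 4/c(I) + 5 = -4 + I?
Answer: 209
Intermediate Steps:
c(I) = 4/(-9 + I) (c(I) = 4/(-5 + (-4 + I)) = 4/(-9 + I))
u = -19 (u = -15 - 4 = -19)
a = 0 (a = ((0*4)*(4/(-9 - 2)))/3 = (0*(4/(-11)))/3 = (0*(4*(-1/11)))/3 = (0*(-4/11))/3 = (1/3)*0 = 0)
u*(1 - 2*6) + a = -19*(1 - 2*6) + 0 = -19*(1 - 12) + 0 = -19*(-11) + 0 = 209 + 0 = 209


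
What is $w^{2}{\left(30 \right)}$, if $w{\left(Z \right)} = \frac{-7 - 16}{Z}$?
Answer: $\frac{529}{900} \approx 0.58778$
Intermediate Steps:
$w{\left(Z \right)} = - \frac{23}{Z}$ ($w{\left(Z \right)} = \frac{-7 - 16}{Z} = - \frac{23}{Z}$)
$w^{2}{\left(30 \right)} = \left(- \frac{23}{30}\right)^{2} = \frac{529}{900}$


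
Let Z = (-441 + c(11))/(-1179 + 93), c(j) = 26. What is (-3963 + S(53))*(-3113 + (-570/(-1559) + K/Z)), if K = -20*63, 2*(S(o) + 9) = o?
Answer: 6544954790309/258794 ≈ 2.5290e+7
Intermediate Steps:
S(o) = -9 + o/2
Z = 415/1086 (Z = (-441 + 26)/(-1179 + 93) = -415/(-1086) = -415*(-1/1086) = 415/1086 ≈ 0.38214)
K = -1260
(-3963 + S(53))*(-3113 + (-570/(-1559) + K/Z)) = (-3963 + (-9 + (½)*53))*(-3113 + (-570/(-1559) - 1260/415/1086)) = (-3963 + (-9 + 53/2))*(-3113 + (-570*(-1/1559) - 1260*1086/415)) = (-3963 + 35/2)*(-3113 + (570/1559 - 273672/83)) = -7891*(-3113 - 426607338/129397)/2 = -7891/2*(-829420199/129397) = 6544954790309/258794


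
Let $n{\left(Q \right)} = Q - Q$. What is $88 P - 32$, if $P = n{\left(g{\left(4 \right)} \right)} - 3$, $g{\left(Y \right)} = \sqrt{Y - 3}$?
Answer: $-296$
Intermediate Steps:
$g{\left(Y \right)} = \sqrt{-3 + Y}$
$n{\left(Q \right)} = 0$
$P = -3$ ($P = 0 - 3 = -3$)
$88 P - 32 = 88 \left(-3\right) - 32 = -264 - 32 = -296$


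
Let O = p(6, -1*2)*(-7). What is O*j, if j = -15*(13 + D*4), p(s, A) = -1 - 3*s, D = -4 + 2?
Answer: -9975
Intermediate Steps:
D = -2
O = 133 (O = (-1 - 3*6)*(-7) = (-1 - 18)*(-7) = -19*(-7) = 133)
j = -75 (j = -15*(13 - 2*4) = -15*(13 - 8) = -15*5 = -75)
O*j = 133*(-75) = -9975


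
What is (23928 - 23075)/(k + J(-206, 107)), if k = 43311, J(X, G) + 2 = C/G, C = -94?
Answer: 91271/4633969 ≈ 0.019696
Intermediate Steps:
J(X, G) = -2 - 94/G
(23928 - 23075)/(k + J(-206, 107)) = (23928 - 23075)/(43311 + (-2 - 94/107)) = 853/(43311 + (-2 - 94*1/107)) = 853/(43311 + (-2 - 94/107)) = 853/(43311 - 308/107) = 853/(4633969/107) = 853*(107/4633969) = 91271/4633969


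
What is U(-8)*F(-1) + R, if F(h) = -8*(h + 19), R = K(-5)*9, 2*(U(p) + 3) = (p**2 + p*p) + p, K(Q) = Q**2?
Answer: -7983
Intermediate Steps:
U(p) = -3 + p**2 + p/2 (U(p) = -3 + ((p**2 + p*p) + p)/2 = -3 + ((p**2 + p**2) + p)/2 = -3 + (2*p**2 + p)/2 = -3 + (p + 2*p**2)/2 = -3 + (p**2 + p/2) = -3 + p**2 + p/2)
R = 225 (R = (-5)**2*9 = 25*9 = 225)
F(h) = -152 - 8*h (F(h) = -8*(19 + h) = -152 - 8*h)
U(-8)*F(-1) + R = (-3 + (-8)**2 + (1/2)*(-8))*(-152 - 8*(-1)) + 225 = (-3 + 64 - 4)*(-152 + 8) + 225 = 57*(-144) + 225 = -8208 + 225 = -7983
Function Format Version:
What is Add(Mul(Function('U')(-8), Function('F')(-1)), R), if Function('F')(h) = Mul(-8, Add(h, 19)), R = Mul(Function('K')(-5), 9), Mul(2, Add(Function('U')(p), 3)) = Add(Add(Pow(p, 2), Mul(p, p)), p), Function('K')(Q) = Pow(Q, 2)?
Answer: -7983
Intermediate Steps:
Function('U')(p) = Add(-3, Pow(p, 2), Mul(Rational(1, 2), p)) (Function('U')(p) = Add(-3, Mul(Rational(1, 2), Add(Add(Pow(p, 2), Mul(p, p)), p))) = Add(-3, Mul(Rational(1, 2), Add(Add(Pow(p, 2), Pow(p, 2)), p))) = Add(-3, Mul(Rational(1, 2), Add(Mul(2, Pow(p, 2)), p))) = Add(-3, Mul(Rational(1, 2), Add(p, Mul(2, Pow(p, 2))))) = Add(-3, Add(Pow(p, 2), Mul(Rational(1, 2), p))) = Add(-3, Pow(p, 2), Mul(Rational(1, 2), p)))
R = 225 (R = Mul(Pow(-5, 2), 9) = Mul(25, 9) = 225)
Function('F')(h) = Add(-152, Mul(-8, h)) (Function('F')(h) = Mul(-8, Add(19, h)) = Add(-152, Mul(-8, h)))
Add(Mul(Function('U')(-8), Function('F')(-1)), R) = Add(Mul(Add(-3, Pow(-8, 2), Mul(Rational(1, 2), -8)), Add(-152, Mul(-8, -1))), 225) = Add(Mul(Add(-3, 64, -4), Add(-152, 8)), 225) = Add(Mul(57, -144), 225) = Add(-8208, 225) = -7983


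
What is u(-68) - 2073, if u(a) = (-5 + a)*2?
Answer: -2219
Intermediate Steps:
u(a) = -10 + 2*a
u(-68) - 2073 = (-10 + 2*(-68)) - 2073 = (-10 - 136) - 2073 = -146 - 2073 = -2219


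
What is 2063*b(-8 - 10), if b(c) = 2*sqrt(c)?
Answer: 12378*I*sqrt(2) ≈ 17505.0*I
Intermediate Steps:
2063*b(-8 - 10) = 2063*(2*sqrt(-8 - 10)) = 2063*(2*sqrt(-18)) = 2063*(2*(3*I*sqrt(2))) = 2063*(6*I*sqrt(2)) = 12378*I*sqrt(2)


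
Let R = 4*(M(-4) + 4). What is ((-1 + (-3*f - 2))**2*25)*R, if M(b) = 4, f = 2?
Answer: 64800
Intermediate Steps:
R = 32 (R = 4*(4 + 4) = 4*8 = 32)
((-1 + (-3*f - 2))**2*25)*R = ((-1 + (-3*2 - 2))**2*25)*32 = ((-1 + (-6 - 2))**2*25)*32 = ((-1 - 8)**2*25)*32 = ((-9)**2*25)*32 = (81*25)*32 = 2025*32 = 64800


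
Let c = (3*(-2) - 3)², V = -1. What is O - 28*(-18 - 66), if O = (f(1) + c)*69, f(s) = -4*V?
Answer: 8217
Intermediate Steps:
c = 81 (c = (-6 - 3)² = (-9)² = 81)
f(s) = 4 (f(s) = -4*(-1) = 4)
O = 5865 (O = (4 + 81)*69 = 85*69 = 5865)
O - 28*(-18 - 66) = 5865 - 28*(-18 - 66) = 5865 - 28*(-84) = 5865 + 2352 = 8217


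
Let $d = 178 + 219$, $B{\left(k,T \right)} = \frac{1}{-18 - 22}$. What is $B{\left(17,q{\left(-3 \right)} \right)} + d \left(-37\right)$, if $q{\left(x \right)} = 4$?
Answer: $- \frac{587561}{40} \approx -14689.0$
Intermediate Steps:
$B{\left(k,T \right)} = - \frac{1}{40}$ ($B{\left(k,T \right)} = \frac{1}{-40} = - \frac{1}{40}$)
$d = 397$
$B{\left(17,q{\left(-3 \right)} \right)} + d \left(-37\right) = - \frac{1}{40} + 397 \left(-37\right) = - \frac{1}{40} - 14689 = - \frac{587561}{40}$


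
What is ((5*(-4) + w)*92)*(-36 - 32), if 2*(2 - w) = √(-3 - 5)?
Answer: 112608 + 6256*I*√2 ≈ 1.1261e+5 + 8847.3*I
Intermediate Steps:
w = 2 - I*√2 (w = 2 - √(-3 - 5)/2 = 2 - I*√2 ≈ 2.0 - 1.4142*I)
((5*(-4) + w)*92)*(-36 - 32) = ((5*(-4) + (2 - I*√2))*92)*(-36 - 32) = ((-20 + (2 - I*√2))*92)*(-68) = ((-18 - I*√2)*92)*(-68) = (-1656 - 92*I*√2)*(-68) = 112608 + 6256*I*√2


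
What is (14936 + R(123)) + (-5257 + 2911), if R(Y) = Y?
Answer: 12713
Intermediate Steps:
(14936 + R(123)) + (-5257 + 2911) = (14936 + 123) + (-5257 + 2911) = 15059 - 2346 = 12713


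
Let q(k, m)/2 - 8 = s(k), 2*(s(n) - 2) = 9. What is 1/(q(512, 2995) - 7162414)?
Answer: -1/7162385 ≈ -1.3962e-7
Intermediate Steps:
s(n) = 13/2 (s(n) = 2 + (½)*9 = 2 + 9/2 = 13/2)
q(k, m) = 29 (q(k, m) = 16 + 2*(13/2) = 16 + 13 = 29)
1/(q(512, 2995) - 7162414) = 1/(29 - 7162414) = 1/(-7162385) = -1/7162385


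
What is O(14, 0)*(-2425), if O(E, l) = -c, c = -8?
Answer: -19400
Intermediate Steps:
O(E, l) = 8 (O(E, l) = -1*(-8) = 8)
O(14, 0)*(-2425) = 8*(-2425) = -19400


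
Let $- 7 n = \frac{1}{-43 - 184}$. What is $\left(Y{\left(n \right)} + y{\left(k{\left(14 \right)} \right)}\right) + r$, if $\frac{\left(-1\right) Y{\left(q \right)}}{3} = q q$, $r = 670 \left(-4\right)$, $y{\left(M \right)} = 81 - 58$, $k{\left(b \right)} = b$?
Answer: $- \frac{6708715100}{2524921} \approx -2657.0$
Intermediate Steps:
$y{\left(M \right)} = 23$ ($y{\left(M \right)} = 81 - 58 = 23$)
$r = -2680$
$n = \frac{1}{1589}$ ($n = - \frac{1}{7 \left(-43 - 184\right)} = - \frac{1}{7 \left(-227\right)} = \left(- \frac{1}{7}\right) \left(- \frac{1}{227}\right) = \frac{1}{1589} \approx 0.00062933$)
$Y{\left(q \right)} = - 3 q^{2}$ ($Y{\left(q \right)} = - 3 q q = - 3 q^{2}$)
$\left(Y{\left(n \right)} + y{\left(k{\left(14 \right)} \right)}\right) + r = \left(- \frac{3}{2524921} + 23\right) - 2680 = \frac{58073180}{2524921} - 2680 = - \frac{6708715100}{2524921}$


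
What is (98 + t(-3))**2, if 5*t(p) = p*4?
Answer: 228484/25 ≈ 9139.4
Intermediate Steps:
t(p) = 4*p/5 (t(p) = (p*4)/5 = (4*p)/5 = 4*p/5)
(98 + t(-3))**2 = (98 + (4/5)*(-3))**2 = (98 - 12/5)**2 = (478/5)**2 = 228484/25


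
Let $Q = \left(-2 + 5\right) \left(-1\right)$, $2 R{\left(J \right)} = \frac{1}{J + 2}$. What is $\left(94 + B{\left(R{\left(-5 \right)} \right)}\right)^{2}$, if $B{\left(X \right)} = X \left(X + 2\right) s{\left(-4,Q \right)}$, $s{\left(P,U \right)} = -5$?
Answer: $\frac{11826721}{1296} \approx 9125.6$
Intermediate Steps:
$R{\left(J \right)} = \frac{1}{2 \left(2 + J\right)}$ ($R{\left(J \right)} = \frac{1}{2 \left(J + 2\right)} = \frac{1}{2 \left(2 + J\right)}$)
$Q = -3$ ($Q = 3 \left(-1\right) = -3$)
$B{\left(X \right)} = - 5 X \left(2 + X\right)$ ($B{\left(X \right)} = X \left(X + 2\right) \left(-5\right) = X \left(2 + X\right) \left(-5\right) = - 5 X \left(2 + X\right)$)
$\left(94 + B{\left(R{\left(-5 \right)} \right)}\right)^{2} = \left(94 - 5 \frac{1}{2 \left(2 - 5\right)} \left(2 + \frac{1}{2 \left(2 - 5\right)}\right)\right)^{2} = \left(94 - 5 \frac{1}{2 \left(-3\right)} \left(2 + \frac{1}{2 \left(-3\right)}\right)\right)^{2} = \left(94 - 5 \cdot \frac{1}{2} \left(- \frac{1}{3}\right) \left(2 + \frac{1}{2} \left(- \frac{1}{3}\right)\right)\right)^{2} = \left(94 - - \frac{5 \left(2 - \frac{1}{6}\right)}{6}\right)^{2} = \left(94 - \left(- \frac{5}{6}\right) \frac{11}{6}\right)^{2} = \left(94 + \frac{55}{36}\right)^{2} = \left(\frac{3439}{36}\right)^{2} = \frac{11826721}{1296}$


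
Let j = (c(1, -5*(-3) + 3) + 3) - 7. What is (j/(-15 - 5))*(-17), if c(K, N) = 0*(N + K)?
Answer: -17/5 ≈ -3.4000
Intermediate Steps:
c(K, N) = 0 (c(K, N) = 0*(K + N) = 0)
j = -4 (j = (0 + 3) - 7 = 3 - 7 = -4)
(j/(-15 - 5))*(-17) = (-4/(-15 - 5))*(-17) = (-4/(-20))*(-17) = -1/20*(-4)*(-17) = (⅕)*(-17) = -17/5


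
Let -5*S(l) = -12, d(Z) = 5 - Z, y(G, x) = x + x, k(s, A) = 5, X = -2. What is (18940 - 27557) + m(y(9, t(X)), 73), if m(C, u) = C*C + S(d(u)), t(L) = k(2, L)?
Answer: -42573/5 ≈ -8514.6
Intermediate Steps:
t(L) = 5
y(G, x) = 2*x
S(l) = 12/5 (S(l) = -1/5*(-12) = 12/5)
m(C, u) = 12/5 + C**2 (m(C, u) = C*C + 12/5 = C**2 + 12/5 = 12/5 + C**2)
(18940 - 27557) + m(y(9, t(X)), 73) = (18940 - 27557) + (12/5 + (2*5)**2) = -8617 + (12/5 + 10**2) = -8617 + (12/5 + 100) = -8617 + 512/5 = -42573/5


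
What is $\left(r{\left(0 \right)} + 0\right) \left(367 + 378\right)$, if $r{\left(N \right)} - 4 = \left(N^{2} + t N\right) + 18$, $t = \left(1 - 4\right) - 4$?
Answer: $16390$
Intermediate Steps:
$t = -7$ ($t = -3 - 4 = -7$)
$r{\left(N \right)} = 22 + N^{2} - 7 N$ ($r{\left(N \right)} = 4 + \left(\left(N^{2} - 7 N\right) + 18\right) = 4 + \left(18 + N^{2} - 7 N\right) = 22 + N^{2} - 7 N$)
$\left(r{\left(0 \right)} + 0\right) \left(367 + 378\right) = \left(\left(22 + 0^{2} - 0\right) + 0\right) \left(367 + 378\right) = \left(\left(22 + 0 + 0\right) + 0\right) 745 = \left(22 + 0\right) 745 = 22 \cdot 745 = 16390$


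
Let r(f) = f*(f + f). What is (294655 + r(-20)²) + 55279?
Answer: 989934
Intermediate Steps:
r(f) = 2*f² (r(f) = f*(2*f) = 2*f²)
(294655 + r(-20)²) + 55279 = (294655 + (2*(-20)²)²) + 55279 = (294655 + (2*400)²) + 55279 = (294655 + 800²) + 55279 = (294655 + 640000) + 55279 = 934655 + 55279 = 989934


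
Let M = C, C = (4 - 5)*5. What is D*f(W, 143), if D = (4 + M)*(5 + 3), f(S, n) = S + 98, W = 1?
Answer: -792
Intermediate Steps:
C = -5 (C = -1*5 = -5)
f(S, n) = 98 + S
M = -5
D = -8 (D = (4 - 5)*(5 + 3) = -1*8 = -8)
D*f(W, 143) = -8*(98 + 1) = -8*99 = -792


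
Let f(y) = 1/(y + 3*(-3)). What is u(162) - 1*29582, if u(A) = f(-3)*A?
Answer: -59191/2 ≈ -29596.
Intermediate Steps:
f(y) = 1/(-9 + y) (f(y) = 1/(y - 9) = 1/(-9 + y))
u(A) = -A/12 (u(A) = A/(-9 - 3) = A/(-12) = -A/12)
u(162) - 1*29582 = -1/12*162 - 1*29582 = -27/2 - 29582 = -59191/2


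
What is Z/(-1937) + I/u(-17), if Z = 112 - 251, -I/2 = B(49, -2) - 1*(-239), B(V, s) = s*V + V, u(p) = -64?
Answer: 186239/30992 ≈ 6.0093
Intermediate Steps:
B(V, s) = V + V*s (B(V, s) = V*s + V = V + V*s)
I = -380 (I = -2*(49*(1 - 2) - 1*(-239)) = -2*(49*(-1) + 239) = -2*(-49 + 239) = -2*190 = -380)
Z = -139
Z/(-1937) + I/u(-17) = -139/(-1937) - 380/(-64) = -139*(-1/1937) - 380*(-1/64) = 139/1937 + 95/16 = 186239/30992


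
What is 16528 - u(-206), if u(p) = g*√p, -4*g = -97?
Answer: 16528 - 97*I*√206/4 ≈ 16528.0 - 348.05*I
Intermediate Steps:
g = 97/4 (g = -¼*(-97) = 97/4 ≈ 24.250)
u(p) = 97*√p/4
16528 - u(-206) = 16528 - 97*√(-206)/4 = 16528 - 97*I*√206/4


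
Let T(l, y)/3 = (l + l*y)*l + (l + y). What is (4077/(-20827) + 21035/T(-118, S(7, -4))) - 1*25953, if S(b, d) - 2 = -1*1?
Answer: -44967641919199/1732660611 ≈ -25953.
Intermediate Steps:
S(b, d) = 1 (S(b, d) = 2 - 1*1 = 2 - 1 = 1)
T(l, y) = 3*l + 3*y + 3*l*(l + l*y) (T(l, y) = 3*((l + l*y)*l + (l + y)) = 3*(l*(l + l*y) + (l + y)) = 3*(l + y + l*(l + l*y)) = 3*l + 3*y + 3*l*(l + l*y))
(4077/(-20827) + 21035/T(-118, S(7, -4))) - 1*25953 = (4077/(-20827) + 21035/(3*(-118) + 3*1 + 3*(-118)² + 3*1*(-118)²)) - 1*25953 = (4077*(-1/20827) + 21035/(-354 + 3 + 3*13924 + 3*1*13924)) - 25953 = (-4077/20827 + 21035/(-354 + 3 + 41772 + 41772)) - 25953 = (-4077/20827 + 21035/83193) - 25953 = 98918084/1732660611 - 25953 = -44967641919199/1732660611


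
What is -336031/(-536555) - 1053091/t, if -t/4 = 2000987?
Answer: 3254615891893/4294558319140 ≈ 0.75785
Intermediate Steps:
t = -8003948 (t = -4*2000987 = -8003948)
-336031/(-536555) - 1053091/t = -336031/(-536555) - 1053091/(-8003948) = -336031*(-1/536555) - 1053091*(-1/8003948) = 336031/536555 + 1053091/8003948 = 3254615891893/4294558319140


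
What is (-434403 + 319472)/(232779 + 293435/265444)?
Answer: -30507744364/61790082311 ≈ -0.49373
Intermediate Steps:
(-434403 + 319472)/(232779 + 293435/265444) = -114931/(232779 + 293435*(1/265444)) = -114931/(232779 + 293435/265444) = -114931/61790082311/265444 = -114931*265444/61790082311 = -30507744364/61790082311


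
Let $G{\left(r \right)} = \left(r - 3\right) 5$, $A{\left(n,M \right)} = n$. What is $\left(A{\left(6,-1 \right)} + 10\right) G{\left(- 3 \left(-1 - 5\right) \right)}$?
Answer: $1200$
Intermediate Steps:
$G{\left(r \right)} = -15 + 5 r$ ($G{\left(r \right)} = \left(-3 + r\right) 5 = -15 + 5 r$)
$\left(A{\left(6,-1 \right)} + 10\right) G{\left(- 3 \left(-1 - 5\right) \right)} = \left(6 + 10\right) \left(-15 + 5 \left(- 3 \left(-1 - 5\right)\right)\right) = 16 \left(-15 + 5 \left(\left(-3\right) \left(-6\right)\right)\right) = 16 \left(-15 + 5 \cdot 18\right) = 16 \left(-15 + 90\right) = 16 \cdot 75 = 1200$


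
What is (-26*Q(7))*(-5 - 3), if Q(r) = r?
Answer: 1456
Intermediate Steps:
(-26*Q(7))*(-5 - 3) = (-26*7)*(-5 - 3) = -182*(-8) = 1456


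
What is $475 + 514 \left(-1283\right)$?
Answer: $-658987$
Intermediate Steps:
$475 + 514 \left(-1283\right) = 475 - 659462 = -658987$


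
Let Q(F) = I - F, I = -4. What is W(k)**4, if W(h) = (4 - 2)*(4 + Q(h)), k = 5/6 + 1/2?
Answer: 4096/81 ≈ 50.568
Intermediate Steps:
k = 4/3 (k = 5*(1/6) + 1*(1/2) = 5/6 + 1/2 = 4/3 ≈ 1.3333)
Q(F) = -4 - F
W(h) = -2*h (W(h) = (4 - 2)*(4 + (-4 - h)) = 2*(-h) = -2*h)
W(k)**4 = (-2*4/3)**4 = (-8/3)**4 = 4096/81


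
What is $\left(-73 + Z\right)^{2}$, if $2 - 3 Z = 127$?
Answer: $\frac{118336}{9} \approx 13148.0$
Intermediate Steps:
$Z = - \frac{125}{3}$ ($Z = \frac{2}{3} - \frac{127}{3} = - \frac{125}{3} \approx -41.667$)
$\left(-73 + Z\right)^{2} = \left(-73 - \frac{125}{3}\right)^{2} = \left(- \frac{344}{3}\right)^{2} = \frac{118336}{9}$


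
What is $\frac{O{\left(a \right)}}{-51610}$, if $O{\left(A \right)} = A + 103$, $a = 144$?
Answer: $- \frac{19}{3970} \approx -0.0047859$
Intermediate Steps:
$O{\left(A \right)} = 103 + A$
$\frac{O{\left(a \right)}}{-51610} = \frac{103 + 144}{-51610} = 247 \left(- \frac{1}{51610}\right) = - \frac{19}{3970}$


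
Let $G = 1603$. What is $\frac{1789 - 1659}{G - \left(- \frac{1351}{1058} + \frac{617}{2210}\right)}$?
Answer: $\frac{37995425}{468804433} \approx 0.081048$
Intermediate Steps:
$\frac{1789 - 1659}{G - \left(- \frac{1351}{1058} + \frac{617}{2210}\right)} = \frac{1789 - 1659}{1603 - \left(- \frac{1351}{1058} + \frac{617}{2210}\right)} = \frac{130}{1603 - - \frac{583231}{584545}} = \frac{130}{1603 + \left(- \frac{617}{2210} + \frac{1351}{1058}\right)} = \frac{130}{1603 + \frac{583231}{584545}} = \frac{130}{\frac{937608866}{584545}} = 130 \cdot \frac{584545}{937608866} = \frac{37995425}{468804433}$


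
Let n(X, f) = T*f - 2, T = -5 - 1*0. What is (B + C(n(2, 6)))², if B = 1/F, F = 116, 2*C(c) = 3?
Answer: 30625/13456 ≈ 2.2759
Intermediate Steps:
T = -5 (T = -5 + 0 = -5)
n(X, f) = -2 - 5*f (n(X, f) = -5*f - 2 = -2 - 5*f)
C(c) = 3/2 (C(c) = (½)*3 = 3/2)
B = 1/116 ≈ 0.0086207
(B + C(n(2, 6)))² = (1/116 + 3/2)² = (175/116)² = 30625/13456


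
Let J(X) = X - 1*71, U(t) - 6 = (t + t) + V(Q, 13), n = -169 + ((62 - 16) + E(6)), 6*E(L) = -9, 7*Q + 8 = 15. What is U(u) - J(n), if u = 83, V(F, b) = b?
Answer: 761/2 ≈ 380.50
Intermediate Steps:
Q = 1 (Q = -8/7 + (1/7)*15 = -8/7 + 15/7 = 1)
E(L) = -3/2 (E(L) = (1/6)*(-9) = -3/2)
n = -249/2 (n = -169 + ((62 - 16) - 3/2) = -169 + (46 - 3/2) = -169 + 89/2 = -249/2 ≈ -124.50)
U(t) = 19 + 2*t (U(t) = 6 + ((t + t) + 13) = 6 + (2*t + 13) = 6 + (13 + 2*t) = 19 + 2*t)
J(X) = -71 + X (J(X) = X - 71 = -71 + X)
U(u) - J(n) = (19 + 2*83) - (-71 - 249/2) = (19 + 166) - 1*(-391/2) = 185 + 391/2 = 761/2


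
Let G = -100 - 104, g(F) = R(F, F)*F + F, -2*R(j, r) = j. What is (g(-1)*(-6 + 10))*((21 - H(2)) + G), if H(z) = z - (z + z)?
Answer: 1086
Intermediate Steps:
R(j, r) = -j/2
H(z) = -z (H(z) = z - 2*z = -z)
g(F) = F - F²/2 (g(F) = (-F/2)*F + F = -F²/2 + F = F - F²/2)
G = -204
(g(-1)*(-6 + 10))*((21 - H(2)) + G) = (((½)*(-1)*(2 - 1*(-1)))*(-6 + 10))*((21 - (-1)*2) - 204) = (((½)*(-1)*(2 + 1))*4)*((21 - 1*(-2)) - 204) = (((½)*(-1)*3)*4)*((21 + 2) - 204) = (-3/2*4)*(23 - 204) = -6*(-181) = 1086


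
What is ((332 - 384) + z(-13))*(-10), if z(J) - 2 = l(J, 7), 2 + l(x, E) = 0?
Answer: 520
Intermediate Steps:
l(x, E) = -2 (l(x, E) = -2 + 0 = -2)
z(J) = 0 (z(J) = 2 - 2 = 0)
((332 - 384) + z(-13))*(-10) = ((332 - 384) + 0)*(-10) = (-52 + 0)*(-10) = -52*(-10) = 520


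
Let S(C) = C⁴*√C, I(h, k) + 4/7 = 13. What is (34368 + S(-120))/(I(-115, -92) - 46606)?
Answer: -240576/326155 - 580608000*I*√30/65231 ≈ -0.73761 - 48752.0*I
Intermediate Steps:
I(h, k) = 87/7 (I(h, k) = -4/7 + 13 = 87/7)
S(C) = C^(9/2)
(34368 + S(-120))/(I(-115, -92) - 46606) = (34368 + (-120)^(9/2))/(87/7 - 46606) = (34368 + 414720000*I*√30)/(-326155/7) = (34368 + 414720000*I*√30)*(-7/326155) = -240576/326155 - 580608000*I*√30/65231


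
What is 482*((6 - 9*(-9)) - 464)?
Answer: -181714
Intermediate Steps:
482*((6 - 9*(-9)) - 464) = 482*((6 + 81) - 464) = 482*(87 - 464) = 482*(-377) = -181714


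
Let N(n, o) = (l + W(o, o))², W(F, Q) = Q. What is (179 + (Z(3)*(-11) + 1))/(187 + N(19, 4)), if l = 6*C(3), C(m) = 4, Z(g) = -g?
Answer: 213/971 ≈ 0.21936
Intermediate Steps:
l = 24 (l = 6*4 = 24)
N(n, o) = (24 + o)²
(179 + (Z(3)*(-11) + 1))/(187 + N(19, 4)) = (179 + (-1*3*(-11) + 1))/(187 + (24 + 4)²) = (179 + (-3*(-11) + 1))/(187 + 28²) = (179 + (33 + 1))/(187 + 784) = (179 + 34)/971 = 213*(1/971) = 213/971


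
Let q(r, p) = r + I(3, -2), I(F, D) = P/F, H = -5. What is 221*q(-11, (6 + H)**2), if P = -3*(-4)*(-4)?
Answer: -5967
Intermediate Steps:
P = -48 (P = 12*(-4) = -48)
I(F, D) = -48/F
q(r, p) = -16 + r (q(r, p) = r - 48/3 = r - 48*1/3 = r - 16 = -16 + r)
221*q(-11, (6 + H)**2) = 221*(-16 - 11) = 221*(-27) = -5967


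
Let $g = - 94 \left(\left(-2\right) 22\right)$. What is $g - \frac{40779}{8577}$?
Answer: $\frac{3937077}{953} \approx 4131.2$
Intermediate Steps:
$g = 4136$ ($g = \left(-94\right) \left(-44\right) = 4136$)
$g - \frac{40779}{8577} = 4136 - \frac{40779}{8577} = 4136 - \frac{4531}{953} = \frac{3937077}{953}$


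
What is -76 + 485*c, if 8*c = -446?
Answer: -108459/4 ≈ -27115.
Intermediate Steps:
c = -223/4 (c = (1/8)*(-446) = -223/4 ≈ -55.750)
-76 + 485*c = -76 + 485*(-223/4) = -76 - 108155/4 = -108459/4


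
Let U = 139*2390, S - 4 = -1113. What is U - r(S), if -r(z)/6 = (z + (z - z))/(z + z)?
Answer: 332213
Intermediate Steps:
S = -1109 (S = 4 - 1113 = -1109)
U = 332210
r(z) = -3 (r(z) = -6*(z + (z - z))/(z + z) = -6*(z + 0)/(2*z) = -6*z*1/(2*z) = -6*½ = -3)
U - r(S) = 332210 - 1*(-3) = 332210 + 3 = 332213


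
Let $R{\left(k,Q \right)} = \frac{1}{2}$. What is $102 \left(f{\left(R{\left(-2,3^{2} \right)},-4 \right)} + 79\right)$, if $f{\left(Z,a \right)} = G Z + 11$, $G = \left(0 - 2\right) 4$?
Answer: $8772$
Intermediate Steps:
$G = -8$ ($G = \left(-2\right) 4 = -8$)
$R{\left(k,Q \right)} = \frac{1}{2}$
$f{\left(Z,a \right)} = 11 - 8 Z$ ($f{\left(Z,a \right)} = - 8 Z + 11 = 11 - 8 Z$)
$102 \left(f{\left(R{\left(-2,3^{2} \right)},-4 \right)} + 79\right) = 102 \left(\left(11 - 4\right) + 79\right) = 102 \left(7 + 79\right) = 102 \cdot 86 = 8772$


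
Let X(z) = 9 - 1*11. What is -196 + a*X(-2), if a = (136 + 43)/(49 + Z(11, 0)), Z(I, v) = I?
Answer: -6059/30 ≈ -201.97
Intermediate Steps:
X(z) = -2 (X(z) = 9 - 11 = -2)
a = 179/60 (a = (136 + 43)/(49 + 11) = 179/60 ≈ 2.9833)
-196 + a*X(-2) = -196 + (179/60)*(-2) = -196 - 179/30 = -6059/30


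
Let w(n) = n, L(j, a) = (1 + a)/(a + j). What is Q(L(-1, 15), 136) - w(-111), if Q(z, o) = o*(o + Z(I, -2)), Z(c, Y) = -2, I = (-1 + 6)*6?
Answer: 18335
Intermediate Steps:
I = 30 (I = 5*6 = 30)
L(j, a) = (1 + a)/(a + j)
Q(z, o) = o*(-2 + o) (Q(z, o) = o*(o - 2) = o*(-2 + o))
Q(L(-1, 15), 136) - w(-111) = 136*(-2 + 136) - 1*(-111) = 136*134 + 111 = 18224 + 111 = 18335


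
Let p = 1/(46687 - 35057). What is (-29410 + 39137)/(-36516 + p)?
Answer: -113125010/424681079 ≈ -0.26638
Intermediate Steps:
p = 1/11630 ≈ 8.5984e-5
(-29410 + 39137)/(-36516 + p) = (-29410 + 39137)/(-36516 + 1/11630) = 9727/(-424681079/11630) = 9727*(-11630/424681079) = -113125010/424681079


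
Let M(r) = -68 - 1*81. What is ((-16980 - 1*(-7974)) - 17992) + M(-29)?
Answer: -27147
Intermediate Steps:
M(r) = -149 (M(r) = -68 - 81 = -149)
((-16980 - 1*(-7974)) - 17992) + M(-29) = ((-16980 - 1*(-7974)) - 17992) - 149 = ((-16980 + 7974) - 17992) - 149 = (-9006 - 17992) - 149 = -26998 - 149 = -27147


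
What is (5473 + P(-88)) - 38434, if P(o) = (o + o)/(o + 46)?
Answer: -692093/21 ≈ -32957.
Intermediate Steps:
P(o) = 2*o/(46 + o) (P(o) = (2*o)/(46 + o) = 2*o/(46 + o))
(5473 + P(-88)) - 38434 = (5473 + 2*(-88)/(46 - 88)) - 38434 = (5473 + 2*(-88)/(-42)) - 38434 = (5473 + 2*(-88)*(-1/42)) - 38434 = (5473 + 88/21) - 38434 = 115021/21 - 38434 = -692093/21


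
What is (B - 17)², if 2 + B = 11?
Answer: 64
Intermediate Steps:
B = 9 (B = -2 + 11 = 9)
(B - 17)² = (9 - 17)² = (-8)² = 64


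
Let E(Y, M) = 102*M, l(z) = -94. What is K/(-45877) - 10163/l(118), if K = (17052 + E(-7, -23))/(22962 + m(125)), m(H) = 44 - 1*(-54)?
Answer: 1343959545962/12430602535 ≈ 108.12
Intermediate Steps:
m(H) = 98 (m(H) = 44 + 54 = 98)
K = 7353/11530 (K = (17052 + 102*(-23))/(22962 + 98) = (17052 - 2346)/23060 = 14706*(1/23060) = 7353/11530 ≈ 0.63773)
K/(-45877) - 10163/l(118) = (7353/11530)/(-45877) - 10163/(-94) = (7353/11530)*(-1/45877) - 10163*(-1/94) = -7353/528961810 + 10163/94 = 1343959545962/12430602535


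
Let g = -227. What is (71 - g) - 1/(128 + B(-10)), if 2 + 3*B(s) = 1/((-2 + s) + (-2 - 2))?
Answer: 607010/2037 ≈ 297.99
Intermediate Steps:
B(s) = -2/3 + 1/(3*(-6 + s)) (B(s) = -2/3 + 1/(3*((-2 + s) + (-2 - 2))) = -2/3 + 1/(3*((-2 + s) - 4)) = -2/3 + 1/(3*(-6 + s)))
(71 - g) - 1/(128 + B(-10)) = (71 - 1*(-227)) - 1/(128 + (13 - 2*(-10))/(3*(-6 - 10))) = (71 + 227) - 1/(128 + (1/3)*(13 + 20)/(-16)) = 298 - 1/(128 + (1/3)*(-1/16)*33) = 298 - 1/(128 - 11/16) = 298 - 1/2037/16 = 298 - 1*16/2037 = 298 - 16/2037 = 607010/2037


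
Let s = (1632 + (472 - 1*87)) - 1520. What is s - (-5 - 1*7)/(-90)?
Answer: 7453/15 ≈ 496.87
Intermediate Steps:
s = 497 (s = (1632 + (472 - 87)) - 1520 = (1632 + 385) - 1520 = 2017 - 1520 = 497)
s - (-5 - 1*7)/(-90) = 497 - (-5 - 1*7)/(-90) = 497 - (-5 - 7)*(-1)/90 = 497 - (-12)*(-1)/90 = 497 - 1*2/15 = 497 - 2/15 = 7453/15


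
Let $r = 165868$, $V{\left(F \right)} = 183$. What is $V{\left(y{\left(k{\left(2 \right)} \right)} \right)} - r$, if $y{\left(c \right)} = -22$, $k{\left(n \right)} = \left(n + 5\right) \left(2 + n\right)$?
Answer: $-165685$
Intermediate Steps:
$k{\left(n \right)} = \left(2 + n\right) \left(5 + n\right)$ ($k{\left(n \right)} = \left(5 + n\right) \left(2 + n\right) = \left(2 + n\right) \left(5 + n\right)$)
$V{\left(y{\left(k{\left(2 \right)} \right)} \right)} - r = 183 - 165868 = -165685$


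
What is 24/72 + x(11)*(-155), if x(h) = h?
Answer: -5114/3 ≈ -1704.7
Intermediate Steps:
24/72 + x(11)*(-155) = 24/72 + 11*(-155) = 24*(1/72) - 1705 = ⅓ - 1705 = -5114/3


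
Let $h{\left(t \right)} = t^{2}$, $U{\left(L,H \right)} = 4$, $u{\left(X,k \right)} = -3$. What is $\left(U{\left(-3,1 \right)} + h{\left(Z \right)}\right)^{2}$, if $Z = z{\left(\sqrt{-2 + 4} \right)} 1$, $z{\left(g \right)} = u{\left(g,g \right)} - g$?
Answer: $297 + 180 \sqrt{2} \approx 551.56$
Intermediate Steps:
$z{\left(g \right)} = -3 - g$
$Z = -3 - \sqrt{2}$ ($Z = \left(-3 - \sqrt{-2 + 4}\right) 1 = \left(-3 - \sqrt{2}\right) 1 = -3 - \sqrt{2} \approx -4.4142$)
$\left(U{\left(-3,1 \right)} + h{\left(Z \right)}\right)^{2} = \left(4 + \left(-3 - \sqrt{2}\right)^{2}\right)^{2}$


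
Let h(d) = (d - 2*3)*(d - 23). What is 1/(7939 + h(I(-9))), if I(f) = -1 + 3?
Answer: 1/8023 ≈ 0.00012464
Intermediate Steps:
I(f) = 2
h(d) = (-23 + d)*(-6 + d) (h(d) = (d - 6)*(-23 + d) = (-6 + d)*(-23 + d) = (-23 + d)*(-6 + d))
1/(7939 + h(I(-9))) = 1/(7939 + (138 + 2² - 29*2)) = 1/(7939 + (138 + 4 - 58)) = 1/(7939 + 84) = 1/8023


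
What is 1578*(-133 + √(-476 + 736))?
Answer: -209874 + 3156*√65 ≈ -1.8443e+5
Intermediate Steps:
1578*(-133 + √(-476 + 736)) = 1578*(-133 + √260) = 1578*(-133 + 2*√65) = -209874 + 3156*√65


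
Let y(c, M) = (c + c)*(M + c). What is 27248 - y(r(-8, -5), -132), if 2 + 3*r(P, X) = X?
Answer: 239590/9 ≈ 26621.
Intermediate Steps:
r(P, X) = -⅔ + X/3
y(c, M) = 2*c*(M + c) (y(c, M) = (2*c)*(M + c) = 2*c*(M + c))
27248 - y(r(-8, -5), -132) = 27248 - 2*(-⅔ + (⅓)*(-5))*(-132 + (-⅔ + (⅓)*(-5))) = 27248 - 2*(-⅔ - 5/3)*(-132 + (-⅔ - 5/3)) = 27248 - 2*(-7)*(-132 - 7/3)/3 = 27248 - 2*(-7)*(-403)/(3*3) = 27248 - 1*5642/9 = 27248 - 5642/9 = 239590/9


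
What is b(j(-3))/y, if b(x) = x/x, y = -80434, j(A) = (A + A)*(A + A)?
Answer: -1/80434 ≈ -1.2433e-5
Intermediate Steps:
j(A) = 4*A**2 (j(A) = (2*A)*(2*A) = 4*A**2)
b(x) = 1
b(j(-3))/y = 1/(-80434) = 1*(-1/80434) = -1/80434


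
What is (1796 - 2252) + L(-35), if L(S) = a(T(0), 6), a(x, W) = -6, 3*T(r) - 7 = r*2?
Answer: -462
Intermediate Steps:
T(r) = 7/3 + 2*r/3 (T(r) = 7/3 + (r*2)/3 = 7/3 + (2*r)/3 = 7/3 + 2*r/3)
L(S) = -6
(1796 - 2252) + L(-35) = (1796 - 2252) - 6 = -456 - 6 = -462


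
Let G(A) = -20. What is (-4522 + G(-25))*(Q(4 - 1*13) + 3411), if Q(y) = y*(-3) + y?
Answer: -15574518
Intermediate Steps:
Q(y) = -2*y (Q(y) = -3*y + y = -2*y)
(-4522 + G(-25))*(Q(4 - 1*13) + 3411) = (-4522 - 20)*(-2*(4 - 1*13) + 3411) = -4542*(-2*(4 - 13) + 3411) = -4542*(-2*(-9) + 3411) = -4542*(18 + 3411) = -4542*3429 = -15574518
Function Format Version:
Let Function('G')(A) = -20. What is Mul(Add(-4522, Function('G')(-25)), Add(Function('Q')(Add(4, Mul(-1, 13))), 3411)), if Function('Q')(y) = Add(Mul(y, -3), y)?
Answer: -15574518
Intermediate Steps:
Function('Q')(y) = Mul(-2, y) (Function('Q')(y) = Add(Mul(-3, y), y) = Mul(-2, y))
Mul(Add(-4522, Function('G')(-25)), Add(Function('Q')(Add(4, Mul(-1, 13))), 3411)) = Mul(Add(-4522, -20), Add(Mul(-2, Add(4, Mul(-1, 13))), 3411)) = Mul(-4542, Add(Mul(-2, Add(4, -13)), 3411)) = Mul(-4542, Add(Mul(-2, -9), 3411)) = Mul(-4542, Add(18, 3411)) = Mul(-4542, 3429) = -15574518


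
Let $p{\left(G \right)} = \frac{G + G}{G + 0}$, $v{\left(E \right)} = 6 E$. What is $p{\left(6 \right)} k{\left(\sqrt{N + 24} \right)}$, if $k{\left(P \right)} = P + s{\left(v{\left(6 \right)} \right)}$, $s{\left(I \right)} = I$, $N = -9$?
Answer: $72 + 2 \sqrt{15} \approx 79.746$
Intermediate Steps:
$k{\left(P \right)} = 36 + P$ ($k{\left(P \right)} = P + 6 \cdot 6 = P + 36 = 36 + P$)
$p{\left(G \right)} = 2$ ($p{\left(G \right)} = \frac{2 G}{G} = 2$)
$p{\left(6 \right)} k{\left(\sqrt{N + 24} \right)} = 2 \left(36 + \sqrt{-9 + 24}\right) = 2 \left(36 + \sqrt{15}\right) = 72 + 2 \sqrt{15}$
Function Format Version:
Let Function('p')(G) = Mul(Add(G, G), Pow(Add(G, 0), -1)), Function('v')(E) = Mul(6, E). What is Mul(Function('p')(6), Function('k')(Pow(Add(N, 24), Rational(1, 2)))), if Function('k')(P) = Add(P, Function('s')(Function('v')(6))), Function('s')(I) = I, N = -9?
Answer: Add(72, Mul(2, Pow(15, Rational(1, 2)))) ≈ 79.746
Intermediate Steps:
Function('k')(P) = Add(36, P) (Function('k')(P) = Add(P, Mul(6, 6)) = Add(P, 36) = Add(36, P))
Function('p')(G) = 2 (Function('p')(G) = Mul(Mul(2, G), Pow(G, -1)) = 2)
Mul(Function('p')(6), Function('k')(Pow(Add(N, 24), Rational(1, 2)))) = Mul(2, Add(36, Pow(Add(-9, 24), Rational(1, 2)))) = Mul(2, Add(36, Pow(15, Rational(1, 2)))) = Add(72, Mul(2, Pow(15, Rational(1, 2))))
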